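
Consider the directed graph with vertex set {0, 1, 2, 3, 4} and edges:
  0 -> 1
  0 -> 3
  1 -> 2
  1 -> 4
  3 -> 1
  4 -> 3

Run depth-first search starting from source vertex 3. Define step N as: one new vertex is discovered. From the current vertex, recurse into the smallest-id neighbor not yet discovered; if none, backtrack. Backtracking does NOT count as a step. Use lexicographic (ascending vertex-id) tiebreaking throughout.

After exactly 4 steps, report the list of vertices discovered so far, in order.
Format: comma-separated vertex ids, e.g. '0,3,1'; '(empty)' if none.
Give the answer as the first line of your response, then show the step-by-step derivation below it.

3,1,2,4

step 1: discover 3; path=3; order=3
step 2: discover 1; path=3>1; order=3,1
step 3: discover 2; path=3>1>2; order=3,1,2
step 4: discover 4; path=3>1>4; order=3,1,2,4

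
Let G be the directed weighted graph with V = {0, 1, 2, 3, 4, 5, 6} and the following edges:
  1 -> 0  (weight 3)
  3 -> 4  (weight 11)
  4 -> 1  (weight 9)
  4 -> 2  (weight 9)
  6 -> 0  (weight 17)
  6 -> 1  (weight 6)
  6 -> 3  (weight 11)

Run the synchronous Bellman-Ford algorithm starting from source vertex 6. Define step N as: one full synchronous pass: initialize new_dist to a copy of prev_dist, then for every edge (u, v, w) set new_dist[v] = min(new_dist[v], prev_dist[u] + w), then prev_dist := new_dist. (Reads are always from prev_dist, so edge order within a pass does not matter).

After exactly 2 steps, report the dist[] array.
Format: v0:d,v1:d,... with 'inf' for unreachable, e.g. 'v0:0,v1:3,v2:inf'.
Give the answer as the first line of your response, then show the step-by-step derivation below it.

v0:9,v1:6,v2:inf,v3:11,v4:22,v5:inf,v6:0

step 1: dist = v0:17,v1:6,v2:inf,v3:11,v4:inf,v5:inf,v6:0
step 2: dist = v0:9,v1:6,v2:inf,v3:11,v4:22,v5:inf,v6:0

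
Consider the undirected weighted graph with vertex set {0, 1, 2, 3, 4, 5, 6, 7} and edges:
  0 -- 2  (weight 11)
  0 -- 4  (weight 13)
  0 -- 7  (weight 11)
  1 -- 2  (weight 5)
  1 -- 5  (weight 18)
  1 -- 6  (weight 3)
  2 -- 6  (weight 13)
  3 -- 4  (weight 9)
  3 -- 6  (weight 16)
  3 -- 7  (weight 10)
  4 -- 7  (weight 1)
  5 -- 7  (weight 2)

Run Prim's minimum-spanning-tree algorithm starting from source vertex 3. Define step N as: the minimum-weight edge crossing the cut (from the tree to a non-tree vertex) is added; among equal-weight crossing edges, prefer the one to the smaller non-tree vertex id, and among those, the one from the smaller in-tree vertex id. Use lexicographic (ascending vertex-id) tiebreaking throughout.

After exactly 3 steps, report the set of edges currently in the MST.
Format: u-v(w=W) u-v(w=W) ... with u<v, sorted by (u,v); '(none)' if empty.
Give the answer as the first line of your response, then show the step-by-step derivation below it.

3-4(w=9) 4-7(w=1) 5-7(w=2)

step 1: add edge 3-4 (w=9); MST = {3-4(w=9)}
step 2: add edge 4-7 (w=1); MST = {3-4(w=9) 4-7(w=1)}
step 3: add edge 5-7 (w=2); MST = {3-4(w=9) 4-7(w=1) 5-7(w=2)}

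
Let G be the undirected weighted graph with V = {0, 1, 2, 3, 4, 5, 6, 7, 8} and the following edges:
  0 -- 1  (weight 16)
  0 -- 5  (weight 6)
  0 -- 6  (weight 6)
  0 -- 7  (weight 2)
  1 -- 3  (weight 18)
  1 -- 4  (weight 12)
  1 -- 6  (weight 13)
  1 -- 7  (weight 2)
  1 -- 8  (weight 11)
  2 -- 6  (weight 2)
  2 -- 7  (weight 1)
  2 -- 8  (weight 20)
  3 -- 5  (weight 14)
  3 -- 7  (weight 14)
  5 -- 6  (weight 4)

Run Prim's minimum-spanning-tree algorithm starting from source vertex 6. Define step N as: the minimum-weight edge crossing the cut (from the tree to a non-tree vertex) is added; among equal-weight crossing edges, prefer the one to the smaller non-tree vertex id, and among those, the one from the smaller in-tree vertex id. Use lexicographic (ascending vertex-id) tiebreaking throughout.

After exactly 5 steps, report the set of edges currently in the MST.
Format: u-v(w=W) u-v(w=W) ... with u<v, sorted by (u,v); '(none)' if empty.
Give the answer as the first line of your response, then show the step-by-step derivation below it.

0-7(w=2) 1-7(w=2) 2-6(w=2) 2-7(w=1) 5-6(w=4)

step 1: add edge 2-6 (w=2); MST = {2-6(w=2)}
step 2: add edge 2-7 (w=1); MST = {2-6(w=2) 2-7(w=1)}
step 3: add edge 0-7 (w=2); MST = {0-7(w=2) 2-6(w=2) 2-7(w=1)}
step 4: add edge 1-7 (w=2); MST = {0-7(w=2) 1-7(w=2) 2-6(w=2) 2-7(w=1)}
step 5: add edge 5-6 (w=4); MST = {0-7(w=2) 1-7(w=2) 2-6(w=2) 2-7(w=1) 5-6(w=4)}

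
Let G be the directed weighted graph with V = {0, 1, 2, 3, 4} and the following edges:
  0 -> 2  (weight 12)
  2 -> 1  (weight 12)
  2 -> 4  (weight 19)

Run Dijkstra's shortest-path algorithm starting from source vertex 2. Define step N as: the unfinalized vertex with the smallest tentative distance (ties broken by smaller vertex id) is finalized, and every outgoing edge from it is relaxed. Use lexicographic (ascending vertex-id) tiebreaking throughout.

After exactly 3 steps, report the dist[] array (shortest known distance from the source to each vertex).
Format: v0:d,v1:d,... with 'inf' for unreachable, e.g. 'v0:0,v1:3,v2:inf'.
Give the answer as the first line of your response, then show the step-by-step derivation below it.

v0:inf,v1:12,v2:0,v3:inf,v4:19

step 1: dist = v0:inf,v1:12,v2:0,v3:inf,v4:19
step 2: dist = v0:inf,v1:12,v2:0,v3:inf,v4:19
step 3: dist = v0:inf,v1:12,v2:0,v3:inf,v4:19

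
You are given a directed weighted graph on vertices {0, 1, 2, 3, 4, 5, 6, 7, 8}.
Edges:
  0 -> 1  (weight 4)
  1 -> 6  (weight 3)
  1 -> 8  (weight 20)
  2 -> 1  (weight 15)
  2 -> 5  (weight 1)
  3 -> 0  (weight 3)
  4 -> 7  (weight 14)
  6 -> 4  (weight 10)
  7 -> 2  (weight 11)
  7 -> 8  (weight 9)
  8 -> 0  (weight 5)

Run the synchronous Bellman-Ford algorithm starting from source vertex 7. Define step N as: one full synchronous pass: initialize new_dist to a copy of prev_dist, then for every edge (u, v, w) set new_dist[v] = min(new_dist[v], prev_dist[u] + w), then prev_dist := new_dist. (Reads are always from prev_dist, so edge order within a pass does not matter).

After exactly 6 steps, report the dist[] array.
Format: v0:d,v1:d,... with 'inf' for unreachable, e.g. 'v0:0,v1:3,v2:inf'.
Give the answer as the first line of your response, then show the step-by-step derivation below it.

v0:14,v1:18,v2:11,v3:inf,v4:31,v5:12,v6:21,v7:0,v8:9

step 1: dist = v0:inf,v1:inf,v2:11,v3:inf,v4:inf,v5:inf,v6:inf,v7:0,v8:9
step 2: dist = v0:14,v1:26,v2:11,v3:inf,v4:inf,v5:12,v6:inf,v7:0,v8:9
step 3: dist = v0:14,v1:18,v2:11,v3:inf,v4:inf,v5:12,v6:29,v7:0,v8:9
step 4: dist = v0:14,v1:18,v2:11,v3:inf,v4:39,v5:12,v6:21,v7:0,v8:9
step 5: dist = v0:14,v1:18,v2:11,v3:inf,v4:31,v5:12,v6:21,v7:0,v8:9
step 6: dist = v0:14,v1:18,v2:11,v3:inf,v4:31,v5:12,v6:21,v7:0,v8:9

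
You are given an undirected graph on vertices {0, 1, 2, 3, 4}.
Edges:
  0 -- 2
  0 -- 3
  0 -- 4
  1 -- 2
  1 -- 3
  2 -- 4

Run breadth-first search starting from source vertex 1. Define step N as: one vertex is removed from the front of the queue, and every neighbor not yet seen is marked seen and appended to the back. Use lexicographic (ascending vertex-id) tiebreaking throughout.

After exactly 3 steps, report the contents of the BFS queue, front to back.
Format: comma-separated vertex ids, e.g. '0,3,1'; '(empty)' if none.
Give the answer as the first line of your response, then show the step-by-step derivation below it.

0,4

step 1: dequeue 1; queue=[2,3]; order=1
step 2: dequeue 2; queue=[3,0,4]; order=1,2
step 3: dequeue 3; queue=[0,4]; order=1,2,3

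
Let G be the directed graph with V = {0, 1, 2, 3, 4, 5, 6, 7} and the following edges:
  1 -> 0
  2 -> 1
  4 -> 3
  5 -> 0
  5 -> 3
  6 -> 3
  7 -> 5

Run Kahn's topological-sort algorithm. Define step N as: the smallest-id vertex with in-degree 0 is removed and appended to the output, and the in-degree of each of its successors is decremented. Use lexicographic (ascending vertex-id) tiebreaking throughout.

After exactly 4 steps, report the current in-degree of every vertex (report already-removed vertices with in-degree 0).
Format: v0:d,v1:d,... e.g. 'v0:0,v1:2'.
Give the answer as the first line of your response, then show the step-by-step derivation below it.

v0:1,v1:0,v2:0,v3:1,v4:0,v5:1,v6:0,v7:0

step 1: output 2; order=[2]; indeg=(2,0,0,3,0,1,0,0)
step 2: output 1; order=[2,1]; indeg=(1,0,0,3,0,1,0,0)
step 3: output 4; order=[2,1,4]; indeg=(1,0,0,2,0,1,0,0)
step 4: output 6; order=[2,1,4,6]; indeg=(1,0,0,1,0,1,0,0)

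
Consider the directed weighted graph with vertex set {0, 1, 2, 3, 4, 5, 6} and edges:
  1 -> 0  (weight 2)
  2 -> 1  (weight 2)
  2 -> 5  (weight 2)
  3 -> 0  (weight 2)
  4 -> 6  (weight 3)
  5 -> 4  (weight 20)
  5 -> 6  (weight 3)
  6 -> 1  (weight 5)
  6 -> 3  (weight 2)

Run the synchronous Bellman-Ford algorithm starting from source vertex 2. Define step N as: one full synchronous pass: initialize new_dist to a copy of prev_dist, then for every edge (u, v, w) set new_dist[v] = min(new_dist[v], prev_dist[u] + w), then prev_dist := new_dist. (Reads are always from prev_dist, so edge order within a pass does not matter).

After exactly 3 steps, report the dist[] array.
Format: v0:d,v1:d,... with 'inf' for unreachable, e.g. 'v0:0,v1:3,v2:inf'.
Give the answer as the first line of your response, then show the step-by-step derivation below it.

v0:4,v1:2,v2:0,v3:7,v4:22,v5:2,v6:5

step 1: dist = v0:inf,v1:2,v2:0,v3:inf,v4:inf,v5:2,v6:inf
step 2: dist = v0:4,v1:2,v2:0,v3:inf,v4:22,v5:2,v6:5
step 3: dist = v0:4,v1:2,v2:0,v3:7,v4:22,v5:2,v6:5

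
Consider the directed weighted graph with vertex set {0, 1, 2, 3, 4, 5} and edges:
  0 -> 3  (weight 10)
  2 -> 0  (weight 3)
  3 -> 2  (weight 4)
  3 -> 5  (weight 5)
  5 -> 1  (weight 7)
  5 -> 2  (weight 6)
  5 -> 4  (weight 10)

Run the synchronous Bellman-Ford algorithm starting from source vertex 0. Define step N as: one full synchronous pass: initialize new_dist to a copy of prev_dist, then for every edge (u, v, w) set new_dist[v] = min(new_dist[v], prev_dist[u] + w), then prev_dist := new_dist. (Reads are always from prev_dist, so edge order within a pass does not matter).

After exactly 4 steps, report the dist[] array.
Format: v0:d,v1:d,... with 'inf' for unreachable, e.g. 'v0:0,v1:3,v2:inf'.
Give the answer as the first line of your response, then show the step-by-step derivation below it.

v0:0,v1:22,v2:14,v3:10,v4:25,v5:15

step 1: dist = v0:0,v1:inf,v2:inf,v3:10,v4:inf,v5:inf
step 2: dist = v0:0,v1:inf,v2:14,v3:10,v4:inf,v5:15
step 3: dist = v0:0,v1:22,v2:14,v3:10,v4:25,v5:15
step 4: dist = v0:0,v1:22,v2:14,v3:10,v4:25,v5:15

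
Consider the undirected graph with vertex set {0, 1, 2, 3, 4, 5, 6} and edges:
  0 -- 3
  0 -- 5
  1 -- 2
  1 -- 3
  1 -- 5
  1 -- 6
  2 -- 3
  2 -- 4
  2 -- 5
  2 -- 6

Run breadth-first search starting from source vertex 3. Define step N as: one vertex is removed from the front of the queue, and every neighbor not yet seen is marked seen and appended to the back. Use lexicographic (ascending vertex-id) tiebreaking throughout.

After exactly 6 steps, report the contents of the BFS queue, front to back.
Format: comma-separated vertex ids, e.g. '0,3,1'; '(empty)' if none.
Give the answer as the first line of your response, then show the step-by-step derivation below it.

4

step 1: dequeue 3; queue=[0,1,2]; order=3
step 2: dequeue 0; queue=[1,2,5]; order=3,0
step 3: dequeue 1; queue=[2,5,6]; order=3,0,1
step 4: dequeue 2; queue=[5,6,4]; order=3,0,1,2
step 5: dequeue 5; queue=[6,4]; order=3,0,1,2,5
step 6: dequeue 6; queue=[4]; order=3,0,1,2,5,6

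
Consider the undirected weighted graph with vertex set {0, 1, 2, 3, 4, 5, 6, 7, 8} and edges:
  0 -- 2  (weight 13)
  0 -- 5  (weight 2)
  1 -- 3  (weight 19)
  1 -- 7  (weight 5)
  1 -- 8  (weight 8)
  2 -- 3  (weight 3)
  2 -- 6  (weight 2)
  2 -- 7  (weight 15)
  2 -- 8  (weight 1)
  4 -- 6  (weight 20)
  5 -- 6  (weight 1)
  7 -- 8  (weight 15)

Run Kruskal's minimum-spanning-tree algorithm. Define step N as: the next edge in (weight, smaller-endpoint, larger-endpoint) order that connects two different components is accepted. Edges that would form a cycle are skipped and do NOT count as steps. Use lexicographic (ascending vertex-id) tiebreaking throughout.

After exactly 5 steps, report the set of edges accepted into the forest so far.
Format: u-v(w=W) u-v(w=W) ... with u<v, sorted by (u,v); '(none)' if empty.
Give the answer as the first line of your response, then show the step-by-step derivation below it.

0-5(w=2) 2-3(w=3) 2-6(w=2) 2-8(w=1) 5-6(w=1)

step 1: add edge 2-8 (w=1); MST = {2-8(w=1)}
step 2: add edge 5-6 (w=1); MST = {2-8(w=1) 5-6(w=1)}
step 3: add edge 0-5 (w=2); MST = {0-5(w=2) 2-8(w=1) 5-6(w=1)}
step 4: add edge 2-6 (w=2); MST = {0-5(w=2) 2-6(w=2) 2-8(w=1) 5-6(w=1)}
step 5: add edge 2-3 (w=3); MST = {0-5(w=2) 2-3(w=3) 2-6(w=2) 2-8(w=1) 5-6(w=1)}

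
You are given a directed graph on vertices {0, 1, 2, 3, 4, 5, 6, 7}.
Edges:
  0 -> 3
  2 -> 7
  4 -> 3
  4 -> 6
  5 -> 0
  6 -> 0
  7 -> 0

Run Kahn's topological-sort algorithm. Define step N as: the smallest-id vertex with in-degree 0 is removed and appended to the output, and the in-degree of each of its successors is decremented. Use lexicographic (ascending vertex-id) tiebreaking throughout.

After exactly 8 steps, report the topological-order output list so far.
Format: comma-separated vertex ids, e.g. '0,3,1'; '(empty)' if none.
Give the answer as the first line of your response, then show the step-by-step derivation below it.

1,2,4,5,6,7,0,3

step 1: output 1; order=[1]; indeg=(3,0,0,2,0,0,1,1)
step 2: output 2; order=[1,2]; indeg=(3,0,0,2,0,0,1,0)
step 3: output 4; order=[1,2,4]; indeg=(3,0,0,1,0,0,0,0)
step 4: output 5; order=[1,2,4,5]; indeg=(2,0,0,1,0,0,0,0)
step 5: output 6; order=[1,2,4,5,6]; indeg=(1,0,0,1,0,0,0,0)
step 6: output 7; order=[1,2,4,5,6,7]; indeg=(0,0,0,1,0,0,0,0)
step 7: output 0; order=[1,2,4,5,6,7,0]; indeg=(0,0,0,0,0,0,0,0)
step 8: output 3; order=[1,2,4,5,6,7,0,3]; indeg=(0,0,0,0,0,0,0,0)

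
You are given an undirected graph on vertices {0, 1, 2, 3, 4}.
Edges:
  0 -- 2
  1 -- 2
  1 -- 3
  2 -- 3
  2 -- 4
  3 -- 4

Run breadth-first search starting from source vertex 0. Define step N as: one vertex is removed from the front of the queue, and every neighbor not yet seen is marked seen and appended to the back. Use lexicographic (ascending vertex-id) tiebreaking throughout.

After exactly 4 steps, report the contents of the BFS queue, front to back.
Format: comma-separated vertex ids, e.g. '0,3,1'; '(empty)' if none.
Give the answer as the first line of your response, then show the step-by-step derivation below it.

4

step 1: dequeue 0; queue=[2]; order=0
step 2: dequeue 2; queue=[1,3,4]; order=0,2
step 3: dequeue 1; queue=[3,4]; order=0,2,1
step 4: dequeue 3; queue=[4]; order=0,2,1,3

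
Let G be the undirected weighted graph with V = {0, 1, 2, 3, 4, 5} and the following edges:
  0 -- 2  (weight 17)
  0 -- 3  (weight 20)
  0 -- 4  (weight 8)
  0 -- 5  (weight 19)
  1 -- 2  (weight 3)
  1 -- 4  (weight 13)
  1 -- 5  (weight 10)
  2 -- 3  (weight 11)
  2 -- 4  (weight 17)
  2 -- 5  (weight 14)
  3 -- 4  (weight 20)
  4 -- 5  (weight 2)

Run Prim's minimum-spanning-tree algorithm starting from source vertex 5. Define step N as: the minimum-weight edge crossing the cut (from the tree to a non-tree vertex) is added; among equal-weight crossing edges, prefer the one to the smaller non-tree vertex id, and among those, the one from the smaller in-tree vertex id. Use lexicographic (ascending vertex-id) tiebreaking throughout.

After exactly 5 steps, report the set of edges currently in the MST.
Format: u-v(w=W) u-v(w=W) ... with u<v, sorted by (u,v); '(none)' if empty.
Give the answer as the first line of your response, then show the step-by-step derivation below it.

0-4(w=8) 1-2(w=3) 1-5(w=10) 2-3(w=11) 4-5(w=2)

step 1: add edge 4-5 (w=2); MST = {4-5(w=2)}
step 2: add edge 0-4 (w=8); MST = {0-4(w=8) 4-5(w=2)}
step 3: add edge 1-5 (w=10); MST = {0-4(w=8) 1-5(w=10) 4-5(w=2)}
step 4: add edge 1-2 (w=3); MST = {0-4(w=8) 1-2(w=3) 1-5(w=10) 4-5(w=2)}
step 5: add edge 2-3 (w=11); MST = {0-4(w=8) 1-2(w=3) 1-5(w=10) 2-3(w=11) 4-5(w=2)}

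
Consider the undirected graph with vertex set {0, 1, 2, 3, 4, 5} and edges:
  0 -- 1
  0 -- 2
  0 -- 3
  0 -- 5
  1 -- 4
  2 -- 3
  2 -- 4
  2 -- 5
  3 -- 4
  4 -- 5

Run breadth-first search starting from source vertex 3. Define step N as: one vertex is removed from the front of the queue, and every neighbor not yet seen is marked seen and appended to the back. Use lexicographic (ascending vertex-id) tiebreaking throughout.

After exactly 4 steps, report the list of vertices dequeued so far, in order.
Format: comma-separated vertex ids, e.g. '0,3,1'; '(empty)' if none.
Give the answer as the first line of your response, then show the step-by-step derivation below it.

3,0,2,4

step 1: dequeue 3; queue=[0,2,4]; order=3
step 2: dequeue 0; queue=[2,4,1,5]; order=3,0
step 3: dequeue 2; queue=[4,1,5]; order=3,0,2
step 4: dequeue 4; queue=[1,5]; order=3,0,2,4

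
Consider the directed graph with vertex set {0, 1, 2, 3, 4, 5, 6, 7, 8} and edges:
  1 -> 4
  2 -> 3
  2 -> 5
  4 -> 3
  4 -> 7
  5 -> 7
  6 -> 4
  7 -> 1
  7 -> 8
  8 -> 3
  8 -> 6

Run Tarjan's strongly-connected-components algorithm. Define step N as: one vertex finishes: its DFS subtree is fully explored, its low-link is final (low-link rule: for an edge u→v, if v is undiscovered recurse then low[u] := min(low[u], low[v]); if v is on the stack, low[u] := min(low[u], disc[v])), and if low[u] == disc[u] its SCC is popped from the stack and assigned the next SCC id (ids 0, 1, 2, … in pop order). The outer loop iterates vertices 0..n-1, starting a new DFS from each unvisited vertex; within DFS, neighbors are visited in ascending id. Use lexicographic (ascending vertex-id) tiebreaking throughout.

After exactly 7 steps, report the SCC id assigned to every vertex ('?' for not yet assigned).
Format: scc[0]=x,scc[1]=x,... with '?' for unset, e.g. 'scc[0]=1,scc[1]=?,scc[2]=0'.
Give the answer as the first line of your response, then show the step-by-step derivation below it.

scc[0]=0,scc[1]=2,scc[2]=?,scc[3]=1,scc[4]=2,scc[5]=?,scc[6]=2,scc[7]=2,scc[8]=2

step 1: low=(low[0]=0,low[1]=?,low[2]=?,low[3]=?,low[4]=?,low[5]=?,low[6]=?,low[7]=?,low[8]=?); scc=(scc[0]=0,scc[1]=?,scc[2]=?,scc[3]=?,scc[4]=?,scc[5]=?,scc[6]=?,scc[7]=?,scc[8]=?)
step 2: low=(low[0]=0,low[1]=1,low[2]=?,low[3]=3,low[4]=2,low[5]=?,low[6]=?,low[7]=?,low[8]=?); scc=(scc[0]=0,scc[1]=?,scc[2]=?,scc[3]=1,scc[4]=?,scc[5]=?,scc[6]=?,scc[7]=?,scc[8]=?)
step 3: low=(low[0]=0,low[1]=1,low[2]=?,low[3]=3,low[4]=2,low[5]=?,low[6]=2,low[7]=1,low[8]=5); scc=(scc[0]=0,scc[1]=?,scc[2]=?,scc[3]=1,scc[4]=?,scc[5]=?,scc[6]=?,scc[7]=?,scc[8]=?)
step 4: low=(low[0]=0,low[1]=1,low[2]=?,low[3]=3,low[4]=2,low[5]=?,low[6]=2,low[7]=1,low[8]=2); scc=(scc[0]=0,scc[1]=?,scc[2]=?,scc[3]=1,scc[4]=?,scc[5]=?,scc[6]=?,scc[7]=?,scc[8]=?)
step 5: low=(low[0]=0,low[1]=1,low[2]=?,low[3]=3,low[4]=2,low[5]=?,low[6]=2,low[7]=1,low[8]=2); scc=(scc[0]=0,scc[1]=?,scc[2]=?,scc[3]=1,scc[4]=?,scc[5]=?,scc[6]=?,scc[7]=?,scc[8]=?)
step 6: low=(low[0]=0,low[1]=1,low[2]=?,low[3]=3,low[4]=1,low[5]=?,low[6]=2,low[7]=1,low[8]=2); scc=(scc[0]=0,scc[1]=?,scc[2]=?,scc[3]=1,scc[4]=?,scc[5]=?,scc[6]=?,scc[7]=?,scc[8]=?)
step 7: low=(low[0]=0,low[1]=1,low[2]=?,low[3]=3,low[4]=1,low[5]=?,low[6]=2,low[7]=1,low[8]=2); scc=(scc[0]=0,scc[1]=2,scc[2]=?,scc[3]=1,scc[4]=2,scc[5]=?,scc[6]=2,scc[7]=2,scc[8]=2)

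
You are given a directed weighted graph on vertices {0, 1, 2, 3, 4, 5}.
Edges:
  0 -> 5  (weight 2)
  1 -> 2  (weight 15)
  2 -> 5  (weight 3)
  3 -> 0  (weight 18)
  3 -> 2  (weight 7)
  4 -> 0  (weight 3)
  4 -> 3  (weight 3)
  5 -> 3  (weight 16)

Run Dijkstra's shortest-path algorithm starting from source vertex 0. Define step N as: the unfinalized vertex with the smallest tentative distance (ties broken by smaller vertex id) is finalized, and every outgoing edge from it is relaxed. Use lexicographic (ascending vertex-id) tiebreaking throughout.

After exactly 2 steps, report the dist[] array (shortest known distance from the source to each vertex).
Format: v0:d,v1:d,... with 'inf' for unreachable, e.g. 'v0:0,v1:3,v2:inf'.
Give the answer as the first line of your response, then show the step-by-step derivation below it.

v0:0,v1:inf,v2:inf,v3:18,v4:inf,v5:2

step 1: dist = v0:0,v1:inf,v2:inf,v3:inf,v4:inf,v5:2
step 2: dist = v0:0,v1:inf,v2:inf,v3:18,v4:inf,v5:2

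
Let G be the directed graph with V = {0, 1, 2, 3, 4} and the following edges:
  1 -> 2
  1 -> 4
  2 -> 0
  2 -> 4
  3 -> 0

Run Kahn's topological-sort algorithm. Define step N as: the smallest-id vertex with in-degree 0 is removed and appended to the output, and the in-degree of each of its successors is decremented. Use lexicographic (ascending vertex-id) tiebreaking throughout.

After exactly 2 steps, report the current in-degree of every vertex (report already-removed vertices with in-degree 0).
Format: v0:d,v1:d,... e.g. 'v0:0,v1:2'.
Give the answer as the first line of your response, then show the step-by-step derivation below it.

v0:1,v1:0,v2:0,v3:0,v4:0

step 1: output 1; order=[1]; indeg=(2,0,0,0,1)
step 2: output 2; order=[1,2]; indeg=(1,0,0,0,0)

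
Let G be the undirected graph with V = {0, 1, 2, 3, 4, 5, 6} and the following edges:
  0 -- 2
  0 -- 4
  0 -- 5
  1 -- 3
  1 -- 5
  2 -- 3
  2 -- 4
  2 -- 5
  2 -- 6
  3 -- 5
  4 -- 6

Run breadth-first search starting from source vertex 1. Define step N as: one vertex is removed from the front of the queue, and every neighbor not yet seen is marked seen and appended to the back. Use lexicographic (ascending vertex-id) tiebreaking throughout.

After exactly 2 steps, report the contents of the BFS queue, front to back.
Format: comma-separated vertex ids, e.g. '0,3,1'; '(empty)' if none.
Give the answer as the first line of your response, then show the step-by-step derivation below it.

5,2

step 1: dequeue 1; queue=[3,5]; order=1
step 2: dequeue 3; queue=[5,2]; order=1,3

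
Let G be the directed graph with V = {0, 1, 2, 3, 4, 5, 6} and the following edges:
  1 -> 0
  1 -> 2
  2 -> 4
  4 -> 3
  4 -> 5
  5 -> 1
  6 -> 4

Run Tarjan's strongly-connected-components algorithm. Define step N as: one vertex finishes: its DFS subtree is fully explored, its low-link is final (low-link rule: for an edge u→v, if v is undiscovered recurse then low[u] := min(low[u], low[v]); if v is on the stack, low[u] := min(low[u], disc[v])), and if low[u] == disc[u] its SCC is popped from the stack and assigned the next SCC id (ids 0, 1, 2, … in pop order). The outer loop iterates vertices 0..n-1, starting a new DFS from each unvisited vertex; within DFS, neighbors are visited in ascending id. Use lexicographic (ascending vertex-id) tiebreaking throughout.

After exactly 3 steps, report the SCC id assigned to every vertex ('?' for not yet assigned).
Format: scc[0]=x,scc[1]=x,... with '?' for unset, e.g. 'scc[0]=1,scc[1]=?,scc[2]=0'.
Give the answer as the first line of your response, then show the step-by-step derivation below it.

scc[0]=0,scc[1]=?,scc[2]=?,scc[3]=1,scc[4]=?,scc[5]=?,scc[6]=?

step 1: low=(low[0]=0,low[1]=?,low[2]=?,low[3]=?,low[4]=?,low[5]=?,low[6]=?); scc=(scc[0]=0,scc[1]=?,scc[2]=?,scc[3]=?,scc[4]=?,scc[5]=?,scc[6]=?)
step 2: low=(low[0]=0,low[1]=1,low[2]=2,low[3]=4,low[4]=3,low[5]=?,low[6]=?); scc=(scc[0]=0,scc[1]=?,scc[2]=?,scc[3]=1,scc[4]=?,scc[5]=?,scc[6]=?)
step 3: low=(low[0]=0,low[1]=1,low[2]=2,low[3]=4,low[4]=3,low[5]=1,low[6]=?); scc=(scc[0]=0,scc[1]=?,scc[2]=?,scc[3]=1,scc[4]=?,scc[5]=?,scc[6]=?)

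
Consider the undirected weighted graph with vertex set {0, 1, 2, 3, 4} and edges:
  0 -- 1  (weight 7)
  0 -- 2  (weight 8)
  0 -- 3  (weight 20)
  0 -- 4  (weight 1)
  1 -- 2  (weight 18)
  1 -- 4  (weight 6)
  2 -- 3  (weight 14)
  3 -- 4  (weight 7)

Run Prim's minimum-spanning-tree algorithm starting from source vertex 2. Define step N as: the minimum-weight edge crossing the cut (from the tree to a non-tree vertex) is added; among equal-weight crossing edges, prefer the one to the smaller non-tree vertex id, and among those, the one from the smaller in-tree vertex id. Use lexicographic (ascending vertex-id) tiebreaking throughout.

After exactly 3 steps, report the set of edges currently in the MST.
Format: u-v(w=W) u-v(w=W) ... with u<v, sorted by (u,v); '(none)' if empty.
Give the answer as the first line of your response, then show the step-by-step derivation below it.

0-2(w=8) 0-4(w=1) 1-4(w=6)

step 1: add edge 0-2 (w=8); MST = {0-2(w=8)}
step 2: add edge 0-4 (w=1); MST = {0-2(w=8) 0-4(w=1)}
step 3: add edge 1-4 (w=6); MST = {0-2(w=8) 0-4(w=1) 1-4(w=6)}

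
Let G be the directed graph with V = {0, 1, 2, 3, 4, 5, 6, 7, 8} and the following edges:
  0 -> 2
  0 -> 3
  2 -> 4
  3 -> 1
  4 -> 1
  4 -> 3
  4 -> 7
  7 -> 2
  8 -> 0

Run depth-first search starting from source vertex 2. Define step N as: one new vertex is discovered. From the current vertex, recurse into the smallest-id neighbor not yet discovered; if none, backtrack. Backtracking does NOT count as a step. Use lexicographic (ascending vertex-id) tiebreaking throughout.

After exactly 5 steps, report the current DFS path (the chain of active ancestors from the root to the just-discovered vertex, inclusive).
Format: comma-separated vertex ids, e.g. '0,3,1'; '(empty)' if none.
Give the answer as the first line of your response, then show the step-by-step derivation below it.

2,4,7

step 1: discover 2; path=2; order=2
step 2: discover 4; path=2>4; order=2,4
step 3: discover 1; path=2>4>1; order=2,4,1
step 4: discover 3; path=2>4>3; order=2,4,1,3
step 5: discover 7; path=2>4>7; order=2,4,1,3,7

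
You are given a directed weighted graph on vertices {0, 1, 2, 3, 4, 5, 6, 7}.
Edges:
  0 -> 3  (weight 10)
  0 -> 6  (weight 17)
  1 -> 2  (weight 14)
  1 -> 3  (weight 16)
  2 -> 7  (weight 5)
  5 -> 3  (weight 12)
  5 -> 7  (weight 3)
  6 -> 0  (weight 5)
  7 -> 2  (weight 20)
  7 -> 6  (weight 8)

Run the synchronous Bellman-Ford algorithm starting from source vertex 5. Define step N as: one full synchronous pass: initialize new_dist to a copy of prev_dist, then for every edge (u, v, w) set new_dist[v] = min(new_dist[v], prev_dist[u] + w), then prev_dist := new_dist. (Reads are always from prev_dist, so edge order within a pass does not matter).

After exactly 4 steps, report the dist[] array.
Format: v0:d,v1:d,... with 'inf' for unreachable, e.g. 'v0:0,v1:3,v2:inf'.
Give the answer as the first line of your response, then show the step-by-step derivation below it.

v0:16,v1:inf,v2:23,v3:12,v4:inf,v5:0,v6:11,v7:3

step 1: dist = v0:inf,v1:inf,v2:inf,v3:12,v4:inf,v5:0,v6:inf,v7:3
step 2: dist = v0:inf,v1:inf,v2:23,v3:12,v4:inf,v5:0,v6:11,v7:3
step 3: dist = v0:16,v1:inf,v2:23,v3:12,v4:inf,v5:0,v6:11,v7:3
step 4: dist = v0:16,v1:inf,v2:23,v3:12,v4:inf,v5:0,v6:11,v7:3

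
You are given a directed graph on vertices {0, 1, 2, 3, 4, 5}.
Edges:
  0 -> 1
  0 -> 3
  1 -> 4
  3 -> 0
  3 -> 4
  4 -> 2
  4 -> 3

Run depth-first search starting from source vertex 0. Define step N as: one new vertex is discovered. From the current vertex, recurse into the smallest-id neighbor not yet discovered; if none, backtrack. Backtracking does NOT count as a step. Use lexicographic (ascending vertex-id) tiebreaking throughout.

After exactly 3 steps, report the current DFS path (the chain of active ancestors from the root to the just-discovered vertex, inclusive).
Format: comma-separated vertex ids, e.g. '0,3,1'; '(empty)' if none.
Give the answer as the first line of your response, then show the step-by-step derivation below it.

0,1,4

step 1: discover 0; path=0; order=0
step 2: discover 1; path=0>1; order=0,1
step 3: discover 4; path=0>1>4; order=0,1,4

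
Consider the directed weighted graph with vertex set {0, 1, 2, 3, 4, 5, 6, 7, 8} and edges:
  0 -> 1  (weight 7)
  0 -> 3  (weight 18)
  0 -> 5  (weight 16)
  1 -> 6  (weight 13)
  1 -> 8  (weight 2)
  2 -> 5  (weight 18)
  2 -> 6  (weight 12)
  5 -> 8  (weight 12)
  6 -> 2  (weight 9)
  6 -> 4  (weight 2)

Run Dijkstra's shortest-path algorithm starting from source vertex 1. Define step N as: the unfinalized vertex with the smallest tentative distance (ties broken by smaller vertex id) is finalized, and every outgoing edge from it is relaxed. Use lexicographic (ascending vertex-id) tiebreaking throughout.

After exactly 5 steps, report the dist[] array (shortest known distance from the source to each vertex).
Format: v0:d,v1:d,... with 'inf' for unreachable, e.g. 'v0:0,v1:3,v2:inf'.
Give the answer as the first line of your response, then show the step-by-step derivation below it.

v0:inf,v1:0,v2:22,v3:inf,v4:15,v5:40,v6:13,v7:inf,v8:2

step 1: dist = v0:inf,v1:0,v2:inf,v3:inf,v4:inf,v5:inf,v6:13,v7:inf,v8:2
step 2: dist = v0:inf,v1:0,v2:inf,v3:inf,v4:inf,v5:inf,v6:13,v7:inf,v8:2
step 3: dist = v0:inf,v1:0,v2:22,v3:inf,v4:15,v5:inf,v6:13,v7:inf,v8:2
step 4: dist = v0:inf,v1:0,v2:22,v3:inf,v4:15,v5:inf,v6:13,v7:inf,v8:2
step 5: dist = v0:inf,v1:0,v2:22,v3:inf,v4:15,v5:40,v6:13,v7:inf,v8:2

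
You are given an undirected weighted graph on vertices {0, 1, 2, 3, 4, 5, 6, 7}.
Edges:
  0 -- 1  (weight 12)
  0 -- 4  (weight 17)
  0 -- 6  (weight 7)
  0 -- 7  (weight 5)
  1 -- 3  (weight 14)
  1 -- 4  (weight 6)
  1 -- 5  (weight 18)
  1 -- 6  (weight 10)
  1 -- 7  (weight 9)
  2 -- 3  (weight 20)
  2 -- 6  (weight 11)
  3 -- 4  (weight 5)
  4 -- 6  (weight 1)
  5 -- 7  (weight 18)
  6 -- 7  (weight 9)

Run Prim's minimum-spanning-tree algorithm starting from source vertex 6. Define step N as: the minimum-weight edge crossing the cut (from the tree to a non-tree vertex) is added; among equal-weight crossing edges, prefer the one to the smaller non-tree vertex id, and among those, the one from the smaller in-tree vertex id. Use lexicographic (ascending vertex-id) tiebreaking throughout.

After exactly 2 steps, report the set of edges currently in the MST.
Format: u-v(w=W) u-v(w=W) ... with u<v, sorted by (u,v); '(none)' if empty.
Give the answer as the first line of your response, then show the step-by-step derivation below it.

3-4(w=5) 4-6(w=1)

step 1: add edge 4-6 (w=1); MST = {4-6(w=1)}
step 2: add edge 3-4 (w=5); MST = {3-4(w=5) 4-6(w=1)}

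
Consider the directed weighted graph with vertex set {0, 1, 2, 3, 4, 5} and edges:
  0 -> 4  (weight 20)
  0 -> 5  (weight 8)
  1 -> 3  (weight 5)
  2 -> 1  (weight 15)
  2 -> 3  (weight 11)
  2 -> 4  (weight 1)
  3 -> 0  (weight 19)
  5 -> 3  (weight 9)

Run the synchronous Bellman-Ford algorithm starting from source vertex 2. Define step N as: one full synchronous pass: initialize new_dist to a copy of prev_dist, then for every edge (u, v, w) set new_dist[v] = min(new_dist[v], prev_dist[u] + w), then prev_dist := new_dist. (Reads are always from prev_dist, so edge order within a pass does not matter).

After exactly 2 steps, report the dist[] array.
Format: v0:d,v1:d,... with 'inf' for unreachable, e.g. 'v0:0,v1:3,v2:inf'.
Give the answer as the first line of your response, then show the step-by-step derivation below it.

v0:30,v1:15,v2:0,v3:11,v4:1,v5:inf

step 1: dist = v0:inf,v1:15,v2:0,v3:11,v4:1,v5:inf
step 2: dist = v0:30,v1:15,v2:0,v3:11,v4:1,v5:inf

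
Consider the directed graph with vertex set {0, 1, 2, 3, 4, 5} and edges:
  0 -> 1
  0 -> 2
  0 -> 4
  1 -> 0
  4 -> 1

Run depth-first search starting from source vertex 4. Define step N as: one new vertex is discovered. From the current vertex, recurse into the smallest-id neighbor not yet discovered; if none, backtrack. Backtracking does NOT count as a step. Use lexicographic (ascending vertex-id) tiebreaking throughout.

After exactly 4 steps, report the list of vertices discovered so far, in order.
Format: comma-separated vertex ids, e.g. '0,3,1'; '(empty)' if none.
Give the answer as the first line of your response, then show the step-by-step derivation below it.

4,1,0,2

step 1: discover 4; path=4; order=4
step 2: discover 1; path=4>1; order=4,1
step 3: discover 0; path=4>1>0; order=4,1,0
step 4: discover 2; path=4>1>0>2; order=4,1,0,2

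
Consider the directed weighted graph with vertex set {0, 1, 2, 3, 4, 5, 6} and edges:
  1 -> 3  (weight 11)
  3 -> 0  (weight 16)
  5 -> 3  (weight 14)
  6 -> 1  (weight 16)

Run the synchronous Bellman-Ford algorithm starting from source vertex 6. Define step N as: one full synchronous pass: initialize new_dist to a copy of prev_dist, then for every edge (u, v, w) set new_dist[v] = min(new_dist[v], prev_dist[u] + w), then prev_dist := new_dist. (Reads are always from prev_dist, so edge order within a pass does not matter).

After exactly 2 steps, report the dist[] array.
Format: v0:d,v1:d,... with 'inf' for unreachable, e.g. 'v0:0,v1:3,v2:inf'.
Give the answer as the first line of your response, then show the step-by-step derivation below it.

v0:inf,v1:16,v2:inf,v3:27,v4:inf,v5:inf,v6:0

step 1: dist = v0:inf,v1:16,v2:inf,v3:inf,v4:inf,v5:inf,v6:0
step 2: dist = v0:inf,v1:16,v2:inf,v3:27,v4:inf,v5:inf,v6:0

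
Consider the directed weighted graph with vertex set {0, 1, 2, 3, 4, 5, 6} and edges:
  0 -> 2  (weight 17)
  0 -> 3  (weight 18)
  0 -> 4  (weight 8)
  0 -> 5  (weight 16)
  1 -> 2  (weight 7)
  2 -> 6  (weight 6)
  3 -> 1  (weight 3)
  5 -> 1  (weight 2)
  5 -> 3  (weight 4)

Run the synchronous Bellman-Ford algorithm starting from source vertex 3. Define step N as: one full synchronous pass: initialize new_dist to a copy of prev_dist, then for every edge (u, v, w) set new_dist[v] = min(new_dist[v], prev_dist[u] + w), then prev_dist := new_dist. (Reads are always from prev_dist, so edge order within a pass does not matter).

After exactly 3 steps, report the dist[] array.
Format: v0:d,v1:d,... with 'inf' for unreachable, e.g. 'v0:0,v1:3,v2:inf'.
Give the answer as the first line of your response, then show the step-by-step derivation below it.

v0:inf,v1:3,v2:10,v3:0,v4:inf,v5:inf,v6:16

step 1: dist = v0:inf,v1:3,v2:inf,v3:0,v4:inf,v5:inf,v6:inf
step 2: dist = v0:inf,v1:3,v2:10,v3:0,v4:inf,v5:inf,v6:inf
step 3: dist = v0:inf,v1:3,v2:10,v3:0,v4:inf,v5:inf,v6:16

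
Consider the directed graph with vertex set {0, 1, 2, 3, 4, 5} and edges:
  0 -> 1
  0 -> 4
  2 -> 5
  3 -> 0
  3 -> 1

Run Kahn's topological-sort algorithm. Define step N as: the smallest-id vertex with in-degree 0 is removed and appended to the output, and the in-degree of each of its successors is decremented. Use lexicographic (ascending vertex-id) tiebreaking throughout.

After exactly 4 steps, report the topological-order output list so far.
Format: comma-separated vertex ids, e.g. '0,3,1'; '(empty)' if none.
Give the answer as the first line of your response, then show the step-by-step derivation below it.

2,3,0,1

step 1: output 2; order=[2]; indeg=(1,2,0,0,1,0)
step 2: output 3; order=[2,3]; indeg=(0,1,0,0,1,0)
step 3: output 0; order=[2,3,0]; indeg=(0,0,0,0,0,0)
step 4: output 1; order=[2,3,0,1]; indeg=(0,0,0,0,0,0)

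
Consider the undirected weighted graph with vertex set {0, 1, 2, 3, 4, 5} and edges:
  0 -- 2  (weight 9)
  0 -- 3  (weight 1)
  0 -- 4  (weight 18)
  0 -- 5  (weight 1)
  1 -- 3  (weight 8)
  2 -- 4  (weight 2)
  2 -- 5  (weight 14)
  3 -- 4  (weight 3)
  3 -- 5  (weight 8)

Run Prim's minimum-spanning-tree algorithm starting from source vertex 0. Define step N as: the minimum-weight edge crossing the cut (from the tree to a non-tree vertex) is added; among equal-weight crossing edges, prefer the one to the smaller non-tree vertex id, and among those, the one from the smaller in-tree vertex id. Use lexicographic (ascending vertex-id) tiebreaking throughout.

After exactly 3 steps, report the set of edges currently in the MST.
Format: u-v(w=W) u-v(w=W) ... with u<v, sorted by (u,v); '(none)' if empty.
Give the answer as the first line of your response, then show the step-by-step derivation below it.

0-3(w=1) 0-5(w=1) 3-4(w=3)

step 1: add edge 0-3 (w=1); MST = {0-3(w=1)}
step 2: add edge 0-5 (w=1); MST = {0-3(w=1) 0-5(w=1)}
step 3: add edge 3-4 (w=3); MST = {0-3(w=1) 0-5(w=1) 3-4(w=3)}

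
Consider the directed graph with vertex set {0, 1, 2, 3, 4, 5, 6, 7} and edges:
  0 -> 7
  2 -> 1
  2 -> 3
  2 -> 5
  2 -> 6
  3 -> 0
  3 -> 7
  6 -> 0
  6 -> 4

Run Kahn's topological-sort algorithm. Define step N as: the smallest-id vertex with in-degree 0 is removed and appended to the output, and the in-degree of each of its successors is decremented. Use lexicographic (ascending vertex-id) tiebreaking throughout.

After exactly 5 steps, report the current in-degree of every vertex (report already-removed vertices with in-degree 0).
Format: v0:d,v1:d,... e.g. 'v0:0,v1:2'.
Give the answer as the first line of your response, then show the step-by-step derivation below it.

v0:0,v1:0,v2:0,v3:0,v4:0,v5:0,v6:0,v7:1

step 1: output 2; order=[2]; indeg=(2,0,0,0,1,0,0,2)
step 2: output 1; order=[2,1]; indeg=(2,0,0,0,1,0,0,2)
step 3: output 3; order=[2,1,3]; indeg=(1,0,0,0,1,0,0,1)
step 4: output 5; order=[2,1,3,5]; indeg=(1,0,0,0,1,0,0,1)
step 5: output 6; order=[2,1,3,5,6]; indeg=(0,0,0,0,0,0,0,1)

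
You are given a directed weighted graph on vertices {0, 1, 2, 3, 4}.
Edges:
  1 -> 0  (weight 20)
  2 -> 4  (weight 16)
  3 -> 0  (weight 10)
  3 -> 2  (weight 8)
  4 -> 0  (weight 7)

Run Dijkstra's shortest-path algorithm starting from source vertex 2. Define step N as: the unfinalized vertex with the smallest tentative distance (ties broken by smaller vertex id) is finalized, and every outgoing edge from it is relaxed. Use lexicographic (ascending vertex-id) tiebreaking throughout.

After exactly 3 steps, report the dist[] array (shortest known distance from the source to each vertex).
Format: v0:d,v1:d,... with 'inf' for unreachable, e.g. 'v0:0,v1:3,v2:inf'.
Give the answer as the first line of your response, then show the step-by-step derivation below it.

v0:23,v1:inf,v2:0,v3:inf,v4:16

step 1: dist = v0:inf,v1:inf,v2:0,v3:inf,v4:16
step 2: dist = v0:23,v1:inf,v2:0,v3:inf,v4:16
step 3: dist = v0:23,v1:inf,v2:0,v3:inf,v4:16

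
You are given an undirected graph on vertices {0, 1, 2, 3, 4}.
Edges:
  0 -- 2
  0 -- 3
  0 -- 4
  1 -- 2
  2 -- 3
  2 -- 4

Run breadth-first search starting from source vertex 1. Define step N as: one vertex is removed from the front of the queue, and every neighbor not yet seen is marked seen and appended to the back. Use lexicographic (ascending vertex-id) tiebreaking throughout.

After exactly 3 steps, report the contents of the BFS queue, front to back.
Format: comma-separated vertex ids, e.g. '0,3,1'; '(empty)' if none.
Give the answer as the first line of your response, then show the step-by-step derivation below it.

3,4

step 1: dequeue 1; queue=[2]; order=1
step 2: dequeue 2; queue=[0,3,4]; order=1,2
step 3: dequeue 0; queue=[3,4]; order=1,2,0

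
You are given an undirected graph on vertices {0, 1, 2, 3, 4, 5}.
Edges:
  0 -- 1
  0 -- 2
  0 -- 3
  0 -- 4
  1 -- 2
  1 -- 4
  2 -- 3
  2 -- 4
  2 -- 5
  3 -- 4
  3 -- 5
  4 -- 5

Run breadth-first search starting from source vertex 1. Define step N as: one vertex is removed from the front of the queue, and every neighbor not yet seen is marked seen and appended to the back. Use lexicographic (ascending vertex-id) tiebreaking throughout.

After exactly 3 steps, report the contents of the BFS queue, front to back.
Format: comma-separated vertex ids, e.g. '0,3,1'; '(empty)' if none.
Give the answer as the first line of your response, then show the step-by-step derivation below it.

4,3,5

step 1: dequeue 1; queue=[0,2,4]; order=1
step 2: dequeue 0; queue=[2,4,3]; order=1,0
step 3: dequeue 2; queue=[4,3,5]; order=1,0,2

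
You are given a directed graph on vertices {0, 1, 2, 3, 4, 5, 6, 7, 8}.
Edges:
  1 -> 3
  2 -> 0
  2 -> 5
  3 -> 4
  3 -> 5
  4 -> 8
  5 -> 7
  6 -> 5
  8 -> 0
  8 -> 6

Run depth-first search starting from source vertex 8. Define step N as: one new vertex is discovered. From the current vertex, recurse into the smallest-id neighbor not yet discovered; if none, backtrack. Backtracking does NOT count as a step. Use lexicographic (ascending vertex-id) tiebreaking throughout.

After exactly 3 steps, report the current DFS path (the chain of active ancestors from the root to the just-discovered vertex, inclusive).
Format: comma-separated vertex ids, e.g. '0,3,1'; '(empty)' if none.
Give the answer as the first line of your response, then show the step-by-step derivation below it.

8,6

step 1: discover 8; path=8; order=8
step 2: discover 0; path=8>0; order=8,0
step 3: discover 6; path=8>6; order=8,0,6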